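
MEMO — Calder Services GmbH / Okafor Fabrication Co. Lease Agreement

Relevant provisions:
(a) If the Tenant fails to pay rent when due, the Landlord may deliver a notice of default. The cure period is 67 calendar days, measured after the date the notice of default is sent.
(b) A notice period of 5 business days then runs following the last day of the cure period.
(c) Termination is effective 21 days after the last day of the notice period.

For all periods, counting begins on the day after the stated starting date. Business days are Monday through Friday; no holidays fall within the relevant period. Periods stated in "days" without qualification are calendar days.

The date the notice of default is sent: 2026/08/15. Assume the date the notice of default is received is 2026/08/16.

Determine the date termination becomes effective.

2026/11/18

The last day of the cure period: 2026/08/15 + 67 days = 2026/10/21.
The last day of the notice period: counting 5 business days from Wednesday, 2026/10/21 (Oct 22, Oct 23, Oct 26, Oct 27, Oct 28, skipping weekends) reaches Wednesday, 2026/10/28.
The date termination becomes effective: 21 calendar days after 2026/10/28 is 2026/11/18.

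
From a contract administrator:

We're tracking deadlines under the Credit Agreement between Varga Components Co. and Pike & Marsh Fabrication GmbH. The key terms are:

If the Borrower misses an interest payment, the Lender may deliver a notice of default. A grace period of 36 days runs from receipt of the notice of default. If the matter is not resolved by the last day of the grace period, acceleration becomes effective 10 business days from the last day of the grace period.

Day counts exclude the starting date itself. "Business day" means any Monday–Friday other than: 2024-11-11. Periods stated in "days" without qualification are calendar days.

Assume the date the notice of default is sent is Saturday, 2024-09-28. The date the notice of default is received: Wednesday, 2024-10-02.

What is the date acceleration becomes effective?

2024-11-22

The last day of the grace period: 2024-10-02 + 36 days = 2024-11-07.
The date acceleration becomes effective: counting 10 business days from Thursday, 2024-11-07 (Nov 8, Nov 12, Nov 13, Nov 14, Nov 15, Nov 18, Nov 19, Nov 20, Nov 21, Nov 22, skipping weekends and the listed holiday on Nov 11) reaches Friday, 2024-11-22.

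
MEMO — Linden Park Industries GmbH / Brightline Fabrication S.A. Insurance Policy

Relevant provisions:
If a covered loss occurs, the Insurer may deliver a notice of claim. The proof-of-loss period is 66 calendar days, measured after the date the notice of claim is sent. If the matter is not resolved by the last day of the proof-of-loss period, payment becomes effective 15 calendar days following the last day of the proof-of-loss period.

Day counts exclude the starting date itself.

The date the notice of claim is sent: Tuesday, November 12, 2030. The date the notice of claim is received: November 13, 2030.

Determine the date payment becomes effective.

February 1, 2031

Adding 66 calendar days to November 12, 2030 gives January 17, 2031, which is the last day of the proof-of-loss period.
Adding 15 calendar days to January 17, 2031 gives February 1, 2031, which is the date payment becomes effective.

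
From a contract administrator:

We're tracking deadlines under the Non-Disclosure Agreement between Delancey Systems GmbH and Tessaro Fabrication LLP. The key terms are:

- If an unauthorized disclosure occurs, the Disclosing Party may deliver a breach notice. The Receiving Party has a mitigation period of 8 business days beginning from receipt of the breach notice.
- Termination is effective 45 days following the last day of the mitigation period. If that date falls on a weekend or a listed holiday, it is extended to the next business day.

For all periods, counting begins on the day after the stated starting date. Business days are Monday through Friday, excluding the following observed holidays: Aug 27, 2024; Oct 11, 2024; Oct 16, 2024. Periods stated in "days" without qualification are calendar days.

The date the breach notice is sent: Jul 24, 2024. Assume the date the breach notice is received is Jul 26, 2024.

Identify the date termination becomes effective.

The last day of the mitigation period: 8 business days after Friday, Jul 26, 2024, skipping weekends — Jul 29, Jul 30, Jul 31, Aug 1, Aug 2, Aug 5, Aug 6, Aug 7 — lands on Wednesday, Aug 7, 2024.
The date termination becomes effective: Aug 7, 2024 + 45 days = Sep 21, 2024. That falls on a Saturday, so it rolls to the next business day, Monday, Sep 23, 2024.

Sep 23, 2024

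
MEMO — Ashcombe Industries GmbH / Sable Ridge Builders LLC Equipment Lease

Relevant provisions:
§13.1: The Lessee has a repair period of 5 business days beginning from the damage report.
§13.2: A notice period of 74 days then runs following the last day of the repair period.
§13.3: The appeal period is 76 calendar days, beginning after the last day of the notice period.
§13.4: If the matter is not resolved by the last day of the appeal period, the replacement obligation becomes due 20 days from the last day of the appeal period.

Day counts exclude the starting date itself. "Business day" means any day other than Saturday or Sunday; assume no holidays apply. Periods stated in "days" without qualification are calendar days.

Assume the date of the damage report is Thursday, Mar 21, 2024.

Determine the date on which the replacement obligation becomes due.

Sep 14, 2024

The last day of the repair period: 5 business days after Thursday, Mar 21, 2024, skipping weekends — Mar 22, Mar 25, Mar 26, Mar 27, Mar 28 — lands on Thursday, Mar 28, 2024.
Adding 74 calendar days to Mar 28, 2024 gives Jun 10, 2024, which is the last day of the notice period.
The last day of the appeal period: Jun 10, 2024 + 76 days = Aug 25, 2024.
Adding 20 calendar days to Aug 25, 2024 gives Sep 14, 2024, which is the date on which the replacement obligation becomes due.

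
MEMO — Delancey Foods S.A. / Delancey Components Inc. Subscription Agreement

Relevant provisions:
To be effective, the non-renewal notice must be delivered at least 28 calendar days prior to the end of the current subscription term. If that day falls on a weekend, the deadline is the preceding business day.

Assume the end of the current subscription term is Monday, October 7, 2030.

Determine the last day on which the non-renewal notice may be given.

September 9, 2030

Counting back 28 calendar days from October 7, 2030 gives September 9, 2030. That is a Monday, so no adjustment is needed.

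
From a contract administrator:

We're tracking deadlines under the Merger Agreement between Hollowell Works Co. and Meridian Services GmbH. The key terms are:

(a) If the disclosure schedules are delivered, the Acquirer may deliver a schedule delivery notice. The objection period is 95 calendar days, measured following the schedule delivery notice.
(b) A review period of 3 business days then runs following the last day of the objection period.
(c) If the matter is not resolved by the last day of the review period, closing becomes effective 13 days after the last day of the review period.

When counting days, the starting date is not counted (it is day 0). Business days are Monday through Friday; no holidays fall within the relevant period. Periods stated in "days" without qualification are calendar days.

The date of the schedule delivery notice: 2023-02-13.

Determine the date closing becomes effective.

Adding 95 calendar days to 2023-02-13 gives 2023-05-19, which is the last day of the objection period.
From Friday, 2023-05-19, 3 business days (May 22, May 23, May 24, skipping weekends) brings us to Wednesday, 2023-05-24, which is the last day of the review period.
The date closing becomes effective: 13 calendar days after 2023-05-24 is 2023-06-06.

2023-06-06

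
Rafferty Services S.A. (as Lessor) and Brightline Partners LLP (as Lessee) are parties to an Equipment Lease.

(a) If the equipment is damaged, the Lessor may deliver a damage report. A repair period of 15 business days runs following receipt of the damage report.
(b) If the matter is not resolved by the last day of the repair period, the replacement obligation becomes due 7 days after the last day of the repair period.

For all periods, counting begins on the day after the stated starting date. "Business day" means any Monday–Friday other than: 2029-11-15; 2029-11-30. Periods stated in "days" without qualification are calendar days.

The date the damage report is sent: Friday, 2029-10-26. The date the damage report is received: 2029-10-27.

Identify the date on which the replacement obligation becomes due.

2029-11-26

The last day of the repair period: counting 15 business days from Saturday, 2029-10-27 (Oct 29, Oct 30, Oct 31, Nov 1, …, Nov 14, Nov 16, Nov 19, skipping weekends and the listed holiday on Nov 15) reaches Monday, 2029-11-19.
Adding 7 calendar days to 2029-11-19 gives 2029-11-26, which is the date on which the replacement obligation becomes due.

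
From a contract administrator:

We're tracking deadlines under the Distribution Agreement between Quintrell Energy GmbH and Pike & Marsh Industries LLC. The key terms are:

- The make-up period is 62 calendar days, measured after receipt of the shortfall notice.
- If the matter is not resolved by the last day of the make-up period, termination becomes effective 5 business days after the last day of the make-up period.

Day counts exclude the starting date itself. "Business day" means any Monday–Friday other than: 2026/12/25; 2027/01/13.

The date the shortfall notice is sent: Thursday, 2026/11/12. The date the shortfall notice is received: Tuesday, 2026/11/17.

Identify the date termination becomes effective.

2027/01/25

The last day of the make-up period: 62 calendar days after 2026/11/17 is 2027/01/18.
The date termination becomes effective: 5 business days after Monday, 2027/01/18, skipping weekends — Jan 19, Jan 20, Jan 21, Jan 22, Jan 25 — lands on Monday, 2027/01/25.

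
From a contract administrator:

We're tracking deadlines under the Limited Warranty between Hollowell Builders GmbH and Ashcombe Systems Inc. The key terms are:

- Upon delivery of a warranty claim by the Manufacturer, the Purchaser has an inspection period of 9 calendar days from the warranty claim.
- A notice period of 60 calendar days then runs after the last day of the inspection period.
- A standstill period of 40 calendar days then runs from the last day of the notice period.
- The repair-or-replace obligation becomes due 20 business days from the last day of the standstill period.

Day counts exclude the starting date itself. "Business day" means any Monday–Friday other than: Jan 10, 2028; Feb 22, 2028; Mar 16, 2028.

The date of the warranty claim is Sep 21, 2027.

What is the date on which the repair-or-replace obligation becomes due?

Feb 7, 2028

The last day of the inspection period: 9 calendar days after Sep 21, 2027 is Sep 30, 2027.
The last day of the notice period: 60 calendar days after Sep 30, 2027 is Nov 29, 2027.
The last day of the standstill period: 40 calendar days after Nov 29, 2027 is Jan 8, 2028.
The date on which the repair-or-replace obligation becomes due: 20 business days after Saturday, Jan 8, 2028, skipping weekends and the listed holiday on Jan 10 — Jan 11, Jan 12, Jan 13, Jan 14, …, Feb 3, Feb 4, Feb 7 — lands on Monday, Feb 7, 2028.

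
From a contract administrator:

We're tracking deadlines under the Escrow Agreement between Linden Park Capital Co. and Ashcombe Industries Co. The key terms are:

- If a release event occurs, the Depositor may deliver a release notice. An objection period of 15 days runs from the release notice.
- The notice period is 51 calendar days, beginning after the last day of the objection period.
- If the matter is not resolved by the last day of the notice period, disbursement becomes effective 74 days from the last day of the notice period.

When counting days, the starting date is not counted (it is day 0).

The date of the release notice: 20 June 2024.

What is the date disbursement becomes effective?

7 November 2024

Adding 15 calendar days to 20 June 2024 gives 5 July 2024, which is the last day of the objection period.
The last day of the notice period: 5 July 2024 + 51 days = 25 August 2024.
The date disbursement becomes effective: 74 calendar days after 25 August 2024 is 7 November 2024.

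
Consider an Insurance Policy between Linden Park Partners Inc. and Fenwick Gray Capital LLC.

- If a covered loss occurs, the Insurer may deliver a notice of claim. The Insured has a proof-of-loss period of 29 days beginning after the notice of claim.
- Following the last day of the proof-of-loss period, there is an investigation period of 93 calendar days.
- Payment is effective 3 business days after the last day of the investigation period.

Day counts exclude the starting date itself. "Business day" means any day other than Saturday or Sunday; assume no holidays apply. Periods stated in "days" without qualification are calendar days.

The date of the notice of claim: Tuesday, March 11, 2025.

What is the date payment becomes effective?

July 16, 2025

The last day of the proof-of-loss period: 29 calendar days after March 11, 2025 is April 9, 2025.
The last day of the investigation period: 93 calendar days after April 9, 2025 is July 11, 2025.
The date payment becomes effective: 3 business days after Friday, July 11, 2025, skipping weekends — Jul 14, Jul 15, Jul 16 — lands on Wednesday, July 16, 2025.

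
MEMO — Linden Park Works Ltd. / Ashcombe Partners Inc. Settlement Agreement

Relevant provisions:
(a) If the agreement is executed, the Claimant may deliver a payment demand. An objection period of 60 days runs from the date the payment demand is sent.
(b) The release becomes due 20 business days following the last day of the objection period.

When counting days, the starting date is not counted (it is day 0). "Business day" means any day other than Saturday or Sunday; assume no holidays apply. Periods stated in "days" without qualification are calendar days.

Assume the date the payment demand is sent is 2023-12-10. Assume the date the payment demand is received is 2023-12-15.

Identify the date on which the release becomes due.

2024-03-07

The last day of the objection period: 2023-12-10 + 60 days = 2024-02-08.
The date on which the release becomes due: 20 business days after Thursday, 2024-02-08, skipping weekends — Feb 9, Feb 12, Feb 13, Feb 14, …, Mar 5, Mar 6, Mar 7 — lands on Thursday, 2024-03-07.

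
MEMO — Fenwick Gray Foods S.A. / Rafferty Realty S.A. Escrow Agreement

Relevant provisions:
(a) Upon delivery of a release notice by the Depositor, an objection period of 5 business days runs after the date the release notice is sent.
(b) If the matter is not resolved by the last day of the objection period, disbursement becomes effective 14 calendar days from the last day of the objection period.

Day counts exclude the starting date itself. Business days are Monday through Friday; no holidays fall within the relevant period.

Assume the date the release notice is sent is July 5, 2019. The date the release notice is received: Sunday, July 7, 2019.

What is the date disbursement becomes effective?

July 26, 2019

From Friday, July 5, 2019, 5 business days (Jul 8, Jul 9, Jul 10, Jul 11, Jul 12, skipping weekends) brings us to Friday, July 12, 2019, which is the last day of the objection period.
Adding 14 calendar days to July 12, 2019 gives July 26, 2019, which is the date disbursement becomes effective.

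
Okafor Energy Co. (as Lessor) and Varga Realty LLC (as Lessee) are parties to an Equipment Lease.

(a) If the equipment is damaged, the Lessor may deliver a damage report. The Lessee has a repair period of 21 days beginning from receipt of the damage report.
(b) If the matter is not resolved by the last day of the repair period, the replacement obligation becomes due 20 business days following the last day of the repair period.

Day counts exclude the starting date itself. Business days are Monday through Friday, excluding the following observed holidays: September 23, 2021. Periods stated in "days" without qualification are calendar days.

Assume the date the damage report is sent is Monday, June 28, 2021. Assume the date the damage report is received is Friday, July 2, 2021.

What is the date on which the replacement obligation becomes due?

August 20, 2021

The last day of the repair period: July 2, 2021 + 21 days = July 23, 2021.
From Friday, July 23, 2021, 20 business days (Jul 26, Jul 27, Jul 28, Jul 29, …, Aug 18, Aug 19, Aug 20, skipping weekends) brings us to Friday, August 20, 2021, which is the date on which the replacement obligation becomes due.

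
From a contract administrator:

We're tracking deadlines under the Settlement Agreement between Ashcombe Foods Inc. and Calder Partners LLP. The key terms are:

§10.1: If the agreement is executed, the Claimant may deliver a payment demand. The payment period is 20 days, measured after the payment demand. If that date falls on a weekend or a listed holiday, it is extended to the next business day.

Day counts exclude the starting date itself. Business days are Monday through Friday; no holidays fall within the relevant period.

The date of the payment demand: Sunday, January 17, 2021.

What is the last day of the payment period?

February 8, 2021

The last day of the payment period: 20 calendar days after January 17, 2021 is February 6, 2021. That falls on a Saturday, so it rolls to the next business day, Monday, February 8, 2021.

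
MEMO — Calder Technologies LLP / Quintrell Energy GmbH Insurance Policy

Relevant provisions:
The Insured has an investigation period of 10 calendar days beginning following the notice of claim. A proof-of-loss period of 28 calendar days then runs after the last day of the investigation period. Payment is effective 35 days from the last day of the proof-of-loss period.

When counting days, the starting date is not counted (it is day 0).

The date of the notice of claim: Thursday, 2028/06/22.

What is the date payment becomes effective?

The last day of the investigation period: 2028/06/22 + 10 days = 2028/07/02.
The last day of the proof-of-loss period: 2028/07/02 + 28 days = 2028/07/30.
Adding 35 calendar days to 2028/07/30 gives 2028/09/03, which is the date payment becomes effective.

2028/09/03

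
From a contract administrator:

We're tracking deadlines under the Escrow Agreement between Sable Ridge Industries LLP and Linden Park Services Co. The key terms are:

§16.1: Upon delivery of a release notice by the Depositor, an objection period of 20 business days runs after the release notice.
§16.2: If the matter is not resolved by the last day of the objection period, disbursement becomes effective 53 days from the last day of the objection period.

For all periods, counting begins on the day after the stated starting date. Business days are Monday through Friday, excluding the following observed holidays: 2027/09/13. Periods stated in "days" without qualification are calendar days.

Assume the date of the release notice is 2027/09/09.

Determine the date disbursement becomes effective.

2027/11/30

From Thursday, 2027/09/09, 20 business days (Sep 10, Sep 14, Sep 15, Sep 16, …, Oct 6, Oct 7, Oct 8, skipping weekends and the listed holiday on Sep 13) brings us to Friday, 2027/10/08, which is the last day of the objection period.
The date disbursement becomes effective: 53 calendar days after 2027/10/08 is 2027/11/30.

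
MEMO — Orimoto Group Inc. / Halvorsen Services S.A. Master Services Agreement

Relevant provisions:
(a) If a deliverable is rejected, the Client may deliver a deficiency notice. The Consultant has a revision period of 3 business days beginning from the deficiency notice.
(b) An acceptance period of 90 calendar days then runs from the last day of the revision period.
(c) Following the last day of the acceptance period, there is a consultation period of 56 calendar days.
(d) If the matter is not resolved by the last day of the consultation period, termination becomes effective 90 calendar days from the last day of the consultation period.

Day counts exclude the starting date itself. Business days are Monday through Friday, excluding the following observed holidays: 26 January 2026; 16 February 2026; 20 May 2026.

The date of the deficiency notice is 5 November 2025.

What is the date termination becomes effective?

The last day of the revision period: counting 3 business days from Wednesday, 5 November 2025 (Nov 6, Nov 7, Nov 10, skipping weekends) reaches Monday, 10 November 2025.
The last day of the acceptance period: 90 calendar days after 10 November 2025 is 8 February 2026.
The last day of the consultation period: 56 calendar days after 8 February 2026 is 5 April 2026.
Adding 90 calendar days to 5 April 2026 gives 4 July 2026, which is the date termination becomes effective.

4 July 2026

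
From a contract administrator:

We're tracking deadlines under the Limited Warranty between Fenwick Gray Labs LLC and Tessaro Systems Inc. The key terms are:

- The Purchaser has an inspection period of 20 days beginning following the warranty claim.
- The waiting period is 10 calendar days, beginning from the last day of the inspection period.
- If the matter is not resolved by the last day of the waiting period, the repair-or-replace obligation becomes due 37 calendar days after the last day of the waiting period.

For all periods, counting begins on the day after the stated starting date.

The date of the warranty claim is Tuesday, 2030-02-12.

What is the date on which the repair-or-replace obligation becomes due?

2030-04-20

The last day of the inspection period: 2030-02-12 + 20 days = 2030-03-04.
The last day of the waiting period: 10 calendar days after 2030-03-04 is 2030-03-14.
The date on which the repair-or-replace obligation becomes due: 2030-03-14 + 37 days = 2030-04-20.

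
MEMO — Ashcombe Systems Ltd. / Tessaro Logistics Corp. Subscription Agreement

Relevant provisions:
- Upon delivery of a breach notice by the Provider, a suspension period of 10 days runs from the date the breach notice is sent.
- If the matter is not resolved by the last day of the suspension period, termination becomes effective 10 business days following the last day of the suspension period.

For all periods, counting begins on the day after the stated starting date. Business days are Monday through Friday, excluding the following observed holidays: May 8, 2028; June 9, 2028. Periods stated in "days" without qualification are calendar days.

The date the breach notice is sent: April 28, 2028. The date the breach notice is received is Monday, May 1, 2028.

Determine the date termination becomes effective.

The last day of the suspension period: April 28, 2028 + 10 days = May 8, 2028.
The date termination becomes effective: 10 business days after Monday, May 8, 2028, skipping weekends — May 9, May 10, May 11, May 12, May 15, May 16, May 17, May 18, May 19, May 22 — lands on Monday, May 22, 2028.

May 22, 2028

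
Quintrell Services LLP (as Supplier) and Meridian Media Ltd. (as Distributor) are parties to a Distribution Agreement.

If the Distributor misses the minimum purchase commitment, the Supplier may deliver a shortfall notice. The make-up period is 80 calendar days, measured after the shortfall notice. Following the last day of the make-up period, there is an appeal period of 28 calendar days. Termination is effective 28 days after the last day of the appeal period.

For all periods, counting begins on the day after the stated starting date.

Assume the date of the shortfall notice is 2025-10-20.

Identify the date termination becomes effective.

The last day of the make-up period: 2025-10-20 + 80 days = 2026-01-08.
The last day of the appeal period: 28 calendar days after 2026-01-08 is 2026-02-05.
The date termination becomes effective: 28 calendar days after 2026-02-05 is 2026-03-05.

2026-03-05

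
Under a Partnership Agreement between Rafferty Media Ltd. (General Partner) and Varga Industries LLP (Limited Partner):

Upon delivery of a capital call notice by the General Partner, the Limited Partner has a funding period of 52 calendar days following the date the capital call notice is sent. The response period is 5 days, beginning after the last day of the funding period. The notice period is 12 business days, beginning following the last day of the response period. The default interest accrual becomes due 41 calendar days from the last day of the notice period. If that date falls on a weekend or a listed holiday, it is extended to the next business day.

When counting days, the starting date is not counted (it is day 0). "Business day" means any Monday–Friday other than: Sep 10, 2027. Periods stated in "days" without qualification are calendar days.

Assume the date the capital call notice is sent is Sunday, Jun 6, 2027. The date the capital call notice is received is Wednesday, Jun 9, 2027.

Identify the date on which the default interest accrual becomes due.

The last day of the funding period: 52 calendar days after Jun 6, 2027 is Jul 28, 2027.
Adding 5 calendar days to Jul 28, 2027 gives Aug 2, 2027, which is the last day of the response period.
The last day of the notice period: 12 business days after Monday, Aug 2, 2027, skipping weekends — Aug 3, Aug 4, Aug 5, Aug 6, …, Aug 16, Aug 17, Aug 18 — lands on Wednesday, Aug 18, 2027.
The date on which the default interest accrual becomes due: 41 calendar days after Aug 18, 2027 is Sep 28, 2027. Sep 28, 2027 is a Tuesday and is not a listed holiday, so no roll-forward applies.

Sep 28, 2027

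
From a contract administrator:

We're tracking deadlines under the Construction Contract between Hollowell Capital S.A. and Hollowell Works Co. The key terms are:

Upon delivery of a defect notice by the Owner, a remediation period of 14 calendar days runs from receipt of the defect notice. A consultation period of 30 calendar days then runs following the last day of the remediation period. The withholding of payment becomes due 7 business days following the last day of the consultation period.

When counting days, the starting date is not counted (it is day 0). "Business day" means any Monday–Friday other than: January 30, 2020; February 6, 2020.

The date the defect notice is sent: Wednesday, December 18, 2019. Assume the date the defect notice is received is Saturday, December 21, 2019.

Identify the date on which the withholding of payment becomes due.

February 13, 2020

The last day of the remediation period: December 21, 2019 + 14 days = January 4, 2020.
The last day of the consultation period: January 4, 2020 + 30 days = February 3, 2020.
The date on which the withholding of payment becomes due: 7 business days after Monday, February 3, 2020, skipping weekends and the listed holiday on Feb 6 — Feb 4, Feb 5, Feb 7, Feb 10, Feb 11, Feb 12, Feb 13 — lands on Thursday, February 13, 2020.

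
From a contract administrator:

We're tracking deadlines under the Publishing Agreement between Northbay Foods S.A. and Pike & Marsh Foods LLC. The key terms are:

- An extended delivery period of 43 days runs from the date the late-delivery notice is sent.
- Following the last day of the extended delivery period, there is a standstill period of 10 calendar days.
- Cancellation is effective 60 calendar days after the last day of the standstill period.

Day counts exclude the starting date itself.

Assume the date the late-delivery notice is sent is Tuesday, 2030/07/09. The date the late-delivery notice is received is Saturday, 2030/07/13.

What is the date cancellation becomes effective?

2030/10/30

The last day of the extended delivery period: 2030/07/09 + 43 days = 2030/08/21.
The last day of the standstill period: 10 calendar days after 2030/08/21 is 2030/08/31.
The date cancellation becomes effective: 2030/08/31 + 60 days = 2030/10/30.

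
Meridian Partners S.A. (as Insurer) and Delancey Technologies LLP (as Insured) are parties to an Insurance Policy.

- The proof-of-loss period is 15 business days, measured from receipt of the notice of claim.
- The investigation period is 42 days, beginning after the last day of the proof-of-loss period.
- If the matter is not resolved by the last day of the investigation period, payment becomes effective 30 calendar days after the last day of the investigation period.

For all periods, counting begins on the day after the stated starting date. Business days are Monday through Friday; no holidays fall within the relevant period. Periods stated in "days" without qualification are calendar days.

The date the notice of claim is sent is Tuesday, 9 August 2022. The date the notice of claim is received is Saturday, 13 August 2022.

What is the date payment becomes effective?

The last day of the proof-of-loss period: 15 business days after Saturday, 13 August 2022, skipping weekends — Aug 15, Aug 16, Aug 17, Aug 18, …, Aug 31, Sep 1, Sep 2 — lands on Friday, 2 September 2022.
The last day of the investigation period: 42 calendar days after 2 September 2022 is 14 October 2022.
Adding 30 calendar days to 14 October 2022 gives 13 November 2022, which is the date payment becomes effective.

13 November 2022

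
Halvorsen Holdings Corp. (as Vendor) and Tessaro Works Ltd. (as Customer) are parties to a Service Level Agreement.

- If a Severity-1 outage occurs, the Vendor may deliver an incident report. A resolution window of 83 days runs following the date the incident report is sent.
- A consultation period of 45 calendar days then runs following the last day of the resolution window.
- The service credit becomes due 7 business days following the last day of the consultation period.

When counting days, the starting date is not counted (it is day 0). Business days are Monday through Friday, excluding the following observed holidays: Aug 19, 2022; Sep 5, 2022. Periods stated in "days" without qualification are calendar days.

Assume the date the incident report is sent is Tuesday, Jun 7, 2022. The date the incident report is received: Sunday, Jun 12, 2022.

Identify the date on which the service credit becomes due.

The last day of the resolution window: 83 calendar days after Jun 7, 2022 is Aug 29, 2022.
Adding 45 calendar days to Aug 29, 2022 gives Oct 13, 2022, which is the last day of the consultation period.
From Thursday, Oct 13, 2022, 7 business days (Oct 14, Oct 17, Oct 18, Oct 19, Oct 20, Oct 21, Oct 24, skipping weekends) brings us to Monday, Oct 24, 2022, which is the date on which the service credit becomes due.

Oct 24, 2022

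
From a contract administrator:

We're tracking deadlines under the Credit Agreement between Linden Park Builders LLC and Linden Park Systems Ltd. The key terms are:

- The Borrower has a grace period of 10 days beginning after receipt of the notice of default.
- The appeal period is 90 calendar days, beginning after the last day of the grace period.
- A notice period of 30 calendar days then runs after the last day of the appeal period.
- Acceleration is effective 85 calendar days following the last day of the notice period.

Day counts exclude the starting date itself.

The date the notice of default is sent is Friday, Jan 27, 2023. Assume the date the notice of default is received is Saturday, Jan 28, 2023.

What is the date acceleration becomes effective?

The last day of the grace period: Jan 28, 2023 + 10 days = Feb 7, 2023.
The last day of the appeal period: Feb 7, 2023 + 90 days = May 8, 2023.
Adding 30 calendar days to May 8, 2023 gives Jun 7, 2023, which is the last day of the notice period.
The date acceleration becomes effective: Jun 7, 2023 + 85 days = Aug 31, 2023.

Aug 31, 2023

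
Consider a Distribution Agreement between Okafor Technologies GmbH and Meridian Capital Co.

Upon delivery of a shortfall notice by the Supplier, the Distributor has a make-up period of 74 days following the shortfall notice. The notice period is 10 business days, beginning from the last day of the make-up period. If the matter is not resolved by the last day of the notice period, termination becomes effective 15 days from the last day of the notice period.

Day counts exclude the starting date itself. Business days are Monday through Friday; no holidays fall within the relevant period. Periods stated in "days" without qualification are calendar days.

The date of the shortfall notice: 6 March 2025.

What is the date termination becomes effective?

The last day of the make-up period: 74 calendar days after 6 March 2025 is 19 May 2025.
The last day of the notice period: 10 business days after Monday, 19 May 2025, skipping weekends — May 20, May 21, May 22, May 23, May 26, May 27, May 28, May 29, May 30, Jun 2 — lands on Monday, 2 June 2025.
Adding 15 calendar days to 2 June 2025 gives 17 June 2025, which is the date termination becomes effective.

17 June 2025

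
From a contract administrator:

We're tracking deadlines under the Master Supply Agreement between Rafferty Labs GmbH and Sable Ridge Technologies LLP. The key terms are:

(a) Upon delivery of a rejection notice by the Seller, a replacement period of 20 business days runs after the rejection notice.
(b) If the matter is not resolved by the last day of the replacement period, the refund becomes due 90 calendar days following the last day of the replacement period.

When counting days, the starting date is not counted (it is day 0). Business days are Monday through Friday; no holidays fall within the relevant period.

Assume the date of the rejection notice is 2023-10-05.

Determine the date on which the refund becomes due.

2024-01-31

The last day of the replacement period: counting 20 business days from Thursday, 2023-10-05 (Oct 6, Oct 9, Oct 10, Oct 11, …, Oct 31, Nov 1, Nov 2, skipping weekends) reaches Thursday, 2023-11-02.
The date on which the refund becomes due: 90 calendar days after 2023-11-02 is 2024-01-31.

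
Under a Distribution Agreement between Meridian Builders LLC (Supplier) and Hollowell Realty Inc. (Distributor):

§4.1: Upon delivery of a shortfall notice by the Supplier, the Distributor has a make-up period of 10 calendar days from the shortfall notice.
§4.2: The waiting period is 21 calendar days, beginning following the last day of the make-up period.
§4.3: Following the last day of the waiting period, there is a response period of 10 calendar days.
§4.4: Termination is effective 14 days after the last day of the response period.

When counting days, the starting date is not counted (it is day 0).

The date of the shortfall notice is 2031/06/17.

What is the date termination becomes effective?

The last day of the make-up period: 2031/06/17 + 10 days = 2031/06/27.
Adding 21 calendar days to 2031/06/27 gives 2031/07/18, which is the last day of the waiting period.
The last day of the response period: 10 calendar days after 2031/07/18 is 2031/07/28.
The date termination becomes effective: 2031/07/28 + 14 days = 2031/08/11.

2031/08/11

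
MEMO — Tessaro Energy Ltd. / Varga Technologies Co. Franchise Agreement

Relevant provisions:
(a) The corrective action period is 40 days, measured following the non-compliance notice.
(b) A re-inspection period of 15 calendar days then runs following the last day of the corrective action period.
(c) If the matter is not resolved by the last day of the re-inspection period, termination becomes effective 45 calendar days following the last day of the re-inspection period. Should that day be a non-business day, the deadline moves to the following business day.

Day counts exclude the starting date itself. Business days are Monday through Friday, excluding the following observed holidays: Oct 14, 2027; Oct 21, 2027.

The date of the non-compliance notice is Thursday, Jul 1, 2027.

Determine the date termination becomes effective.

Oct 11, 2027

Adding 40 calendar days to Jul 1, 2027 gives Aug 10, 2027, which is the last day of the corrective action period.
Adding 15 calendar days to Aug 10, 2027 gives Aug 25, 2027, which is the last day of the re-inspection period.
Adding 45 calendar days to Aug 25, 2027 gives Oct 9, 2027, which is the date termination becomes effective. That falls on a Saturday, so it rolls to the next business day, Monday, Oct 11, 2027.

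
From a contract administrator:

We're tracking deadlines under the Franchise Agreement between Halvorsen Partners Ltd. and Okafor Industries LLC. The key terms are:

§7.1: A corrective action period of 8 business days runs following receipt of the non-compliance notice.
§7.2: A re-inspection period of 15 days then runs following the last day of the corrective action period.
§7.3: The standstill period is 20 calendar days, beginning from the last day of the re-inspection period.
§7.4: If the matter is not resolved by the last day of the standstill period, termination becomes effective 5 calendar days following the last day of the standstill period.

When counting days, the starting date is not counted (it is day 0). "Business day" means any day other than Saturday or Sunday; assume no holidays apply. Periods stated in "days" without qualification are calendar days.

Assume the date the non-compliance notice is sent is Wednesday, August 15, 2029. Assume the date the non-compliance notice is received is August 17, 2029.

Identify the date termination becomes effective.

From Friday, August 17, 2029, 8 business days (Aug 20, Aug 21, Aug 22, Aug 23, Aug 24, Aug 27, Aug 28, Aug 29, skipping weekends) brings us to Wednesday, August 29, 2029, which is the last day of the corrective action period.
Adding 15 calendar days to August 29, 2029 gives September 13, 2029, which is the last day of the re-inspection period.
The last day of the standstill period: September 13, 2029 + 20 days = October 3, 2029.
The date termination becomes effective: 5 calendar days after October 3, 2029 is October 8, 2029.

October 8, 2029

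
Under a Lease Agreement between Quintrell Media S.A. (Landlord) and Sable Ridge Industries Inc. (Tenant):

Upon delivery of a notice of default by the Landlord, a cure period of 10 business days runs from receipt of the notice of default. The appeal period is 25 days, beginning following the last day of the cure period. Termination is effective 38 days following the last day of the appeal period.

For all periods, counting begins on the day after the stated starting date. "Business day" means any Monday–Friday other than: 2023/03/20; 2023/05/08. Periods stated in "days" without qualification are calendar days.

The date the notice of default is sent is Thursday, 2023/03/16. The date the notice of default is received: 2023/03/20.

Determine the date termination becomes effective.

2023/06/05

The last day of the cure period: counting 10 business days from Monday, 2023/03/20 (Mar 21, Mar 22, Mar 23, Mar 24, Mar 27, Mar 28, Mar 29, Mar 30, Mar 31, Apr 3, skipping weekends) reaches Monday, 2023/04/03.
The last day of the appeal period: 2023/04/03 + 25 days = 2023/04/28.
Adding 38 calendar days to 2023/04/28 gives 2023/06/05, which is the date termination becomes effective.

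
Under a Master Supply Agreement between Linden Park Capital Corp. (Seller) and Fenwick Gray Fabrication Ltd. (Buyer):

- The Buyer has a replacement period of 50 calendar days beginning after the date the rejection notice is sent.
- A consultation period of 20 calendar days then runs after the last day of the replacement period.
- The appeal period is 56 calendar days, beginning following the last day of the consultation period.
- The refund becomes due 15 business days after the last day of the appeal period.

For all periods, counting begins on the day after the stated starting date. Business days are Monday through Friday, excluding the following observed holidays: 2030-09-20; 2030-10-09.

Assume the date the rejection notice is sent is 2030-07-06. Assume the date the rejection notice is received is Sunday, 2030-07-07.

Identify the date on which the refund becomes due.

The last day of the replacement period: 2030-07-06 + 50 days = 2030-08-25.
The last day of the consultation period: 2030-08-25 + 20 days = 2030-09-14.
The last day of the appeal period: 56 calendar days after 2030-09-14 is 2030-11-09.
The date on which the refund becomes due: counting 15 business days from Saturday, 2030-11-09 (Nov 11, Nov 12, Nov 13, Nov 14, …, Nov 27, Nov 28, Nov 29, skipping weekends) reaches Friday, 2030-11-29.

2030-11-29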